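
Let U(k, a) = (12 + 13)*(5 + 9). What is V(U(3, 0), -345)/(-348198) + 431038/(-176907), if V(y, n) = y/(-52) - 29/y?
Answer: -113814734477231/46712319886050 ≈ -2.4365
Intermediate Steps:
U(k, a) = 350 (U(k, a) = 25*14 = 350)
V(y, n) = -29/y - y/52 (V(y, n) = y*(-1/52) - 29/y = -y/52 - 29/y = -29/y - y/52)
V(U(3, 0), -345)/(-348198) + 431038/(-176907) = (-29/350 - 1/52*350)/(-348198) + 431038/(-176907) = (-29*1/350 - 175/26)*(-1/348198) + 431038*(-1/176907) = (-29/350 - 175/26)*(-1/348198) - 431038/176907 = -15501/2275*(-1/348198) - 431038/176907 = 5167/264050150 - 431038/176907 = -113814734477231/46712319886050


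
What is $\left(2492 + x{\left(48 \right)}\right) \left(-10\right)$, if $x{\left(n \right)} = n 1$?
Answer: $-25400$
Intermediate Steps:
$x{\left(n \right)} = n$
$\left(2492 + x{\left(48 \right)}\right) \left(-10\right) = \left(2492 + 48\right) \left(-10\right) = 2540 \left(-10\right) = -25400$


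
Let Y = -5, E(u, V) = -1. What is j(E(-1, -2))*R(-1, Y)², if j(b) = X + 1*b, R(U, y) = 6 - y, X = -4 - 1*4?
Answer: -1089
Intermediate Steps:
X = -8 (X = -4 - 4 = -8)
j(b) = -8 + b (j(b) = -8 + 1*b = -8 + b)
j(E(-1, -2))*R(-1, Y)² = (-8 - 1)*(6 - 1*(-5))² = -9*(6 + 5)² = -9*11² = -9*121 = -1089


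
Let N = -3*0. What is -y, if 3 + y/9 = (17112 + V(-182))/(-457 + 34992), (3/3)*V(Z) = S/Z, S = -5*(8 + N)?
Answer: 70837587/3142685 ≈ 22.540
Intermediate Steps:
N = 0
S = -40 (S = -5*(8 + 0) = -5*8 = -40)
V(Z) = -40/Z
y = -70837587/3142685 (y = -27 + 9*((17112 - 40/(-182))/(-457 + 34992)) = -27 + 9*((17112 - 40*(-1/182))/34535) = -27 + 9*((17112 + 20/91)*(1/34535)) = -27 + 9*((1557212/91)*(1/34535)) = -27 + 9*(1557212/3142685) = -27 + 14014908/3142685 = -70837587/3142685 ≈ -22.540)
-y = -1*(-70837587/3142685) = 70837587/3142685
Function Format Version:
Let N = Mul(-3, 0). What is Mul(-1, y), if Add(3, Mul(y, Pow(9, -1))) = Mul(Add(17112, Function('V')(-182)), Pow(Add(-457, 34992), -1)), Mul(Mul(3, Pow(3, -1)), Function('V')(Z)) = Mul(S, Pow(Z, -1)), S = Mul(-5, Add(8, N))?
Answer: Rational(70837587, 3142685) ≈ 22.540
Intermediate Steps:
N = 0
S = -40 (S = Mul(-5, Add(8, 0)) = Mul(-5, 8) = -40)
Function('V')(Z) = Mul(-40, Pow(Z, -1))
y = Rational(-70837587, 3142685) (y = Add(-27, Mul(9, Mul(Add(17112, Mul(-40, Pow(-182, -1))), Pow(Add(-457, 34992), -1)))) = Add(-27, Mul(9, Mul(Add(17112, Mul(-40, Rational(-1, 182))), Pow(34535, -1)))) = Add(-27, Mul(9, Mul(Add(17112, Rational(20, 91)), Rational(1, 34535)))) = Add(-27, Mul(9, Mul(Rational(1557212, 91), Rational(1, 34535)))) = Add(-27, Mul(9, Rational(1557212, 3142685))) = Add(-27, Rational(14014908, 3142685)) = Rational(-70837587, 3142685) ≈ -22.540)
Mul(-1, y) = Mul(-1, Rational(-70837587, 3142685)) = Rational(70837587, 3142685)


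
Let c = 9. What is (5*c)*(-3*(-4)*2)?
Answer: 1080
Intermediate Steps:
(5*c)*(-3*(-4)*2) = (5*9)*(-3*(-4)*2) = 45*(12*2) = 45*24 = 1080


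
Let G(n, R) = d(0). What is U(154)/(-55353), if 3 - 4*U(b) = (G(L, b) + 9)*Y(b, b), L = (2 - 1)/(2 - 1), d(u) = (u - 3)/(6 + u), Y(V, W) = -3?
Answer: -19/147608 ≈ -0.00012872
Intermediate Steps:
d(u) = (-3 + u)/(6 + u)
L = 1 (L = 1/1 = 1*1 = 1)
G(n, R) = -½ (G(n, R) = (-3 + 0)/(6 + 0) = -3/6 = (⅙)*(-3) = -½)
U(b) = 57/8 (U(b) = ¾ - (-½ + 9)*(-3)/4 = ¾ - 17*(-3)/8 = ¾ - ¼*(-51/2) = ¾ + 51/8 = 57/8)
U(154)/(-55353) = (57/8)/(-55353) = (57/8)*(-1/55353) = -19/147608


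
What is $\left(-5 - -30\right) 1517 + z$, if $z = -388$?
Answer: $37537$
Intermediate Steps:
$\left(-5 - -30\right) 1517 + z = \left(-5 - -30\right) 1517 - 388 = \left(-5 + 30\right) 1517 - 388 = 25 \cdot 1517 - 388 = 37925 - 388 = 37537$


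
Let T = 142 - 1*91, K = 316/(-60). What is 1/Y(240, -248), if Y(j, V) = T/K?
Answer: -79/765 ≈ -0.10327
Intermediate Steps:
K = -79/15 (K = 316*(-1/60) = -79/15 ≈ -5.2667)
T = 51 (T = 142 - 91 = 51)
Y(j, V) = -765/79 (Y(j, V) = 51/(-79/15) = 51*(-15/79) = -765/79)
1/Y(240, -248) = 1/(-765/79) = -79/765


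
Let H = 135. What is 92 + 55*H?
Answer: 7517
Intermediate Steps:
92 + 55*H = 92 + 55*135 = 92 + 7425 = 7517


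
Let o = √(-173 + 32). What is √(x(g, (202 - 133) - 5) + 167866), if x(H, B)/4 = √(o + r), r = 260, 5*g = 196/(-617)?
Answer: √(167866 + 4*√(260 + I*√141)) ≈ 409.79 + 0.002*I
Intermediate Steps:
g = -196/3085 (g = (196/(-617))/5 = (196*(-1/617))/5 = (⅕)*(-196/617) = -196/3085 ≈ -0.063533)
o = I*√141 (o = √(-141) = I*√141 ≈ 11.874*I)
x(H, B) = 4*√(260 + I*√141) (x(H, B) = 4*√(I*√141 + 260) = 4*√(260 + I*√141))
√(x(g, (202 - 133) - 5) + 167866) = √(4*√(260 + I*√141) + 167866) = √(167866 + 4*√(260 + I*√141))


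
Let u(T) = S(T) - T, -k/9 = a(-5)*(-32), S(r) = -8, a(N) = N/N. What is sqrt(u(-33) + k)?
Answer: sqrt(313) ≈ 17.692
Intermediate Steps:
a(N) = 1
k = 288 (k = -9*(-32) = 288)
u(T) = -8 - T
sqrt(u(-33) + k) = sqrt((-8 - 1*(-33)) + 288) = sqrt((-8 + 33) + 288) = sqrt(25 + 288) = sqrt(313)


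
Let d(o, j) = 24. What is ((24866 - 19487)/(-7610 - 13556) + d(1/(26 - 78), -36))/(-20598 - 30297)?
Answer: -3723/7979582 ≈ -0.00046657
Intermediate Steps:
((24866 - 19487)/(-7610 - 13556) + d(1/(26 - 78), -36))/(-20598 - 30297) = ((24866 - 19487)/(-7610 - 13556) + 24)/(-20598 - 30297) = (5379/(-21166) + 24)/(-50895) = (5379*(-1/21166) + 24)*(-1/50895) = (-5379/21166 + 24)*(-1/50895) = (502605/21166)*(-1/50895) = -3723/7979582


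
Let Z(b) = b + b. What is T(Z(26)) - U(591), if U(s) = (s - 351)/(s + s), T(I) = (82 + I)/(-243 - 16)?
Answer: -36758/51023 ≈ -0.72042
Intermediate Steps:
Z(b) = 2*b
T(I) = -82/259 - I/259 (T(I) = (82 + I)/(-259) = (82 + I)*(-1/259) = -82/259 - I/259)
U(s) = (-351 + s)/(2*s) (U(s) = (-351 + s)/((2*s)) = (-351 + s)*(1/(2*s)) = (-351 + s)/(2*s))
T(Z(26)) - U(591) = (-82/259 - 2*26/259) - (-351 + 591)/(2*591) = (-82/259 - 1/259*52) - 240/(2*591) = (-82/259 - 52/259) - 1*40/197 = -134/259 - 40/197 = -36758/51023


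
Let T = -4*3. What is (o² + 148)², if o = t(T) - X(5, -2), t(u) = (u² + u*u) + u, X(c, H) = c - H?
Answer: 5257555081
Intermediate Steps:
T = -12
t(u) = u + 2*u² (t(u) = (u² + u²) + u = 2*u² + u = u + 2*u²)
o = 269 (o = -12*(1 + 2*(-12)) - (5 - 1*(-2)) = -12*(1 - 24) - (5 + 2) = -12*(-23) - 1*7 = 276 - 7 = 269)
(o² + 148)² = (269² + 148)² = (72361 + 148)² = 72509² = 5257555081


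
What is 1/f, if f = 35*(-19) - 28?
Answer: -1/693 ≈ -0.0014430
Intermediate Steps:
f = -693 (f = -665 - 28 = -693)
1/f = 1/(-693) = -1/693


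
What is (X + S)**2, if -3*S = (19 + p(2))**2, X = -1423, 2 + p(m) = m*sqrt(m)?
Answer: 20857604/9 + 206992*sqrt(2)/3 ≈ 2.4151e+6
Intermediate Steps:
p(m) = -2 + m**(3/2) (p(m) = -2 + m*sqrt(m) = -2 + m**(3/2))
S = -(17 + 2*sqrt(2))**2/3 (S = -(19 + (-2 + 2**(3/2)))**2/3 = -(19 + (-2 + 2*sqrt(2)))**2/3 = -(17 + 2*sqrt(2))**2/3 ≈ -131.06)
(X + S)**2 = (-1423 + (-99 - 68*sqrt(2)/3))**2 = (-1522 - 68*sqrt(2)/3)**2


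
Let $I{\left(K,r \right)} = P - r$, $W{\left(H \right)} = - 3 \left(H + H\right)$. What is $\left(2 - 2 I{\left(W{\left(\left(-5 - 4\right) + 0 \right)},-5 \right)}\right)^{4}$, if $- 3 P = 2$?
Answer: $\frac{160000}{81} \approx 1975.3$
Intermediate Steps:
$P = - \frac{2}{3}$ ($P = \left(- \frac{1}{3}\right) 2 = - \frac{2}{3} \approx -0.66667$)
$W{\left(H \right)} = - 6 H$ ($W{\left(H \right)} = - 3 \cdot 2 H = - 6 H$)
$I{\left(K,r \right)} = - \frac{2}{3} - r$
$\left(2 - 2 I{\left(W{\left(\left(-5 - 4\right) + 0 \right)},-5 \right)}\right)^{4} = \left(2 - 2 \left(- \frac{2}{3} - -5\right)\right)^{4} = \left(2 - 2 \left(- \frac{2}{3} + 5\right)\right)^{4} = \left(2 - \frac{26}{3}\right)^{4} = \left(- \frac{20}{3}\right)^{4} = \frac{160000}{81}$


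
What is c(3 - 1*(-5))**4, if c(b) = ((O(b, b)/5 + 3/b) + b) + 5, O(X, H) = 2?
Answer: 92173567201/2560000 ≈ 36005.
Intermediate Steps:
c(b) = 27/5 + b + 3/b (c(b) = ((2/5 + 3/b) + b) + 5 = (2/5 + b + 3/b) + 5 = 27/5 + b + 3/b)
c(3 - 1*(-5))**4 = (27/5 + (3 - 1*(-5)) + 3/(3 - 1*(-5)))**4 = (27/5 + (3 + 5) + 3/(3 + 5))**4 = (27/5 + 8 + 3/8)**4 = (551/40)**4 = 92173567201/2560000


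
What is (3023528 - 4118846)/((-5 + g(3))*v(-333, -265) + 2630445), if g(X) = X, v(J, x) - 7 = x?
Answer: -121702/292329 ≈ -0.41632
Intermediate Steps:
v(J, x) = 7 + x
(3023528 - 4118846)/((-5 + g(3))*v(-333, -265) + 2630445) = (3023528 - 4118846)/((-5 + 3)*(7 - 265) + 2630445) = -1095318/(-2*(-258) + 2630445) = -1095318/(516 + 2630445) = -1095318/2630961 = -1095318*1/2630961 = -121702/292329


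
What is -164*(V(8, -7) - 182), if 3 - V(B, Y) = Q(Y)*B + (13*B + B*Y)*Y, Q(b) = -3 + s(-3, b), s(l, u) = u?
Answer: -38868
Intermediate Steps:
Q(b) = -3 + b
V(B, Y) = 3 - B*(-3 + Y) - Y*(13*B + B*Y) (V(B, Y) = 3 - ((-3 + Y)*B + (13*B + B*Y)*Y) = 3 - (B*(-3 + Y) + Y*(13*B + B*Y)) = 3 + (-B*(-3 + Y) - Y*(13*B + B*Y)) = 3 - B*(-3 + Y) - Y*(13*B + B*Y))
-164*(V(8, -7) - 182) = -164*((3 + 3*8 - 1*8*(-7)² - 14*8*(-7)) - 182) = -164*((3 + 24 - 1*8*49 + 784) - 182) = -164*((3 + 24 - 392 + 784) - 182) = -164*(419 - 182) = -164*237 = -38868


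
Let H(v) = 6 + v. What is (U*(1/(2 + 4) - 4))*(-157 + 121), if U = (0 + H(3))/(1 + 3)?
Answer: 621/2 ≈ 310.50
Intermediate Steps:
U = 9/4 (U = (0 + (6 + 3))/(1 + 3) = (0 + 9)/4 = 9*(1/4) = 9/4 ≈ 2.2500)
(U*(1/(2 + 4) - 4))*(-157 + 121) = (9*(1/(2 + 4) - 4)/4)*(-157 + 121) = (9*(1/6 - 4)/4)*(-36) = ((9/4)*(-23/6))*(-36) = -69/8*(-36) = 621/2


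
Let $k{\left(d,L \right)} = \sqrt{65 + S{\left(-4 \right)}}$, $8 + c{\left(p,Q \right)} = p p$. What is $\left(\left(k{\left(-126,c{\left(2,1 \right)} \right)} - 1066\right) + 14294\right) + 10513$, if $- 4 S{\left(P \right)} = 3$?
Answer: $23741 + \frac{\sqrt{257}}{2} \approx 23749.0$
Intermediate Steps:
$S{\left(P \right)} = - \frac{3}{4}$ ($S{\left(P \right)} = \left(- \frac{1}{4}\right) 3 = - \frac{3}{4}$)
$c{\left(p,Q \right)} = -8 + p^{2}$ ($c{\left(p,Q \right)} = -8 + p p = -8 + p^{2}$)
$k{\left(d,L \right)} = \frac{\sqrt{257}}{2}$ ($k{\left(d,L \right)} = \sqrt{65 - \frac{3}{4}} = \sqrt{\frac{257}{4}} = \frac{\sqrt{257}}{2}$)
$\left(\left(k{\left(-126,c{\left(2,1 \right)} \right)} - 1066\right) + 14294\right) + 10513 = \left(\left(\frac{\sqrt{257}}{2} - 1066\right) + 14294\right) + 10513 = \left(\left(-1066 + \frac{\sqrt{257}}{2}\right) + 14294\right) + 10513 = \left(13228 + \frac{\sqrt{257}}{2}\right) + 10513 = 23741 + \frac{\sqrt{257}}{2}$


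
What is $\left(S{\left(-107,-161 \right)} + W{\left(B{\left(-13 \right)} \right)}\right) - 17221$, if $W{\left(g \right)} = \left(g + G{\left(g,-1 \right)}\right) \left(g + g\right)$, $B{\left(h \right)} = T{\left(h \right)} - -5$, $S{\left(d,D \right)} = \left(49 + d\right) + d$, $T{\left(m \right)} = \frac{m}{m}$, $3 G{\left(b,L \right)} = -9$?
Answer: $-17350$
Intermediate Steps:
$G{\left(b,L \right)} = -3$ ($G{\left(b,L \right)} = \frac{1}{3} \left(-9\right) = -3$)
$T{\left(m \right)} = 1$
$S{\left(d,D \right)} = 49 + 2 d$
$B{\left(h \right)} = 6$ ($B{\left(h \right)} = 1 - -5 = 1 + 5 = 6$)
$W{\left(g \right)} = 2 g \left(-3 + g\right)$ ($W{\left(g \right)} = \left(g - 3\right) \left(g + g\right) = \left(-3 + g\right) 2 g = 2 g \left(-3 + g\right)$)
$\left(S{\left(-107,-161 \right)} + W{\left(B{\left(-13 \right)} \right)}\right) - 17221 = \left(\left(49 + 2 \left(-107\right)\right) + 2 \cdot 6 \left(-3 + 6\right)\right) - 17221 = \left(\left(49 - 214\right) + 2 \cdot 6 \cdot 3\right) - 17221 = \left(-165 + 36\right) - 17221 = -129 - 17221 = -17350$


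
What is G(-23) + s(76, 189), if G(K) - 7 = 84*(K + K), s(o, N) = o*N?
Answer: 10507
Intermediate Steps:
s(o, N) = N*o
G(K) = 7 + 168*K (G(K) = 7 + 84*(K + K) = 7 + 84*(2*K) = 7 + 168*K)
G(-23) + s(76, 189) = (7 + 168*(-23)) + 189*76 = (7 - 3864) + 14364 = -3857 + 14364 = 10507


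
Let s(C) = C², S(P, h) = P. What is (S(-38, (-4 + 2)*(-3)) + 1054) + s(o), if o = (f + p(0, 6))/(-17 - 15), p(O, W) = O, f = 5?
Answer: 1040409/1024 ≈ 1016.0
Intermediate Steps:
o = -5/32 (o = (5 + 0)/(-17 - 15) = 5/(-32) = 5*(-1/32) = -5/32 ≈ -0.15625)
(S(-38, (-4 + 2)*(-3)) + 1054) + s(o) = (-38 + 1054) + (-5/32)² = 1016 + 25/1024 = 1040409/1024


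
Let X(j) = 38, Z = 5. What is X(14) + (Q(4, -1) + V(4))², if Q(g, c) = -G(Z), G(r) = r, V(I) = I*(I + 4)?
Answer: 767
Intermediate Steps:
V(I) = I*(4 + I)
Q(g, c) = -5 (Q(g, c) = -1*5 = -5)
X(14) + (Q(4, -1) + V(4))² = 38 + (-5 + 4*(4 + 4))² = 38 + (-5 + 4*8)² = 38 + (-5 + 32)² = 38 + 27² = 38 + 729 = 767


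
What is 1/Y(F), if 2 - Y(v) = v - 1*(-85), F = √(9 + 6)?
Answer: -83/6874 + √15/6874 ≈ -0.011511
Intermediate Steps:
F = √15 ≈ 3.8730
Y(v) = -83 - v (Y(v) = 2 - (v - 1*(-85)) = 2 - (v + 85) = 2 - (85 + v) = 2 + (-85 - v) = -83 - v)
1/Y(F) = 1/(-83 - √15)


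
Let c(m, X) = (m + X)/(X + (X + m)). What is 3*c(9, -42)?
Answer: 33/25 ≈ 1.3200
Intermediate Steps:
c(m, X) = (X + m)/(m + 2*X)
3*c(9, -42) = 3*((-42 + 9)/(9 + 2*(-42))) = 3*(-33/(9 - 84)) = 3*(-33/(-75)) = 3*(-1/75*(-33)) = 3*(11/25) = 33/25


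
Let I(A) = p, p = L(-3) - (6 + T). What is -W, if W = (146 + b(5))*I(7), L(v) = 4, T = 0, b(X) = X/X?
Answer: 294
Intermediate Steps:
b(X) = 1
p = -2 (p = 4 - (6 + 0) = 4 - 1*6 = 4 - 6 = -2)
I(A) = -2
W = -294 (W = (146 + 1)*(-2) = 147*(-2) = -294)
-W = -1*(-294) = 294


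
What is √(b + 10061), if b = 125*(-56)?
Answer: √3061 ≈ 55.326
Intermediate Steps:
b = -7000
√(b + 10061) = √(-7000 + 10061) = √3061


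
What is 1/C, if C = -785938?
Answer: -1/785938 ≈ -1.2724e-6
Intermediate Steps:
1/C = 1/(-785938) = -1/785938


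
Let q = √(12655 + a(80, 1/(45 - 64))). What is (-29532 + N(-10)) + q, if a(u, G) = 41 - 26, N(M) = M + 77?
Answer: -29465 + √12670 ≈ -29352.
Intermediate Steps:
N(M) = 77 + M
a(u, G) = 15
q = √12670 (q = √(12655 + 15) = √12670 ≈ 112.56)
(-29532 + N(-10)) + q = (-29532 + (77 - 10)) + √12670 = (-29532 + 67) + √12670 = -29465 + √12670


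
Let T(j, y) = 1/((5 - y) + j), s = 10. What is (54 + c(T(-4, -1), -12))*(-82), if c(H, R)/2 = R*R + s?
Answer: -29684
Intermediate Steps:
T(j, y) = 1/(5 + j - y)
c(H, R) = 20 + 2*R**2 (c(H, R) = 2*(R*R + 10) = 2*(R**2 + 10) = 2*(10 + R**2) = 20 + 2*R**2)
(54 + c(T(-4, -1), -12))*(-82) = (54 + (20 + 2*(-12)**2))*(-82) = (54 + (20 + 2*144))*(-82) = (54 + (20 + 288))*(-82) = (54 + 308)*(-82) = 362*(-82) = -29684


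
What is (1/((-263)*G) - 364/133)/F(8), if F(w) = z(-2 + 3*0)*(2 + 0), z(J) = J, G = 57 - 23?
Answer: 465003/679592 ≈ 0.68424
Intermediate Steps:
G = 34
F(w) = -4 (F(w) = (-2 + 3*0)*(2 + 0) = (-2 + 0)*2 = -2*2 = -4)
(1/((-263)*G) - 364/133)/F(8) = (1/(-263*34) - 364/133)/(-4) = (-1/263*1/34 - 364*1/133)*(-1/4) = (-1/8942 - 52/19)*(-1/4) = -465003/169898*(-1/4) = 465003/679592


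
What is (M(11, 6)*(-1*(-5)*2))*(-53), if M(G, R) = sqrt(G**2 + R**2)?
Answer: -530*sqrt(157) ≈ -6640.9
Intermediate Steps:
(M(11, 6)*(-1*(-5)*2))*(-53) = (sqrt(11**2 + 6**2)*(-1*(-5)*2))*(-53) = (sqrt(121 + 36)*(5*2))*(-53) = (sqrt(157)*10)*(-53) = (10*sqrt(157))*(-53) = -530*sqrt(157)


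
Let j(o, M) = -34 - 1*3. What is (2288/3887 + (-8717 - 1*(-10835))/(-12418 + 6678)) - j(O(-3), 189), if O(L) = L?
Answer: 31939289/858130 ≈ 37.220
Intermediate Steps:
j(o, M) = -37 (j(o, M) = -34 - 3 = -37)
(2288/3887 + (-8717 - 1*(-10835))/(-12418 + 6678)) - j(O(-3), 189) = (2288/3887 + (-8717 - 1*(-10835))/(-12418 + 6678)) - 1*(-37) = (2288*(1/3887) + (-8717 + 10835)/(-5740)) + 37 = (176/299 + 2118*(-1/5740)) + 37 = (176/299 - 1059/2870) + 37 = 188479/858130 + 37 = 31939289/858130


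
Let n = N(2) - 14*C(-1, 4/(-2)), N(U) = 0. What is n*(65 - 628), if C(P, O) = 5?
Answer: 39410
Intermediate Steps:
n = -70 (n = 0 - 14*5 = 0 - 70 = -70)
n*(65 - 628) = -70*(65 - 628) = -70*(-563) = 39410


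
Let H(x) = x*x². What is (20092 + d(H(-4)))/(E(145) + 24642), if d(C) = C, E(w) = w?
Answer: 20028/24787 ≈ 0.80800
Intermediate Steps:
H(x) = x³
(20092 + d(H(-4)))/(E(145) + 24642) = (20092 + (-4)³)/(145 + 24642) = (20092 - 64)/24787 = 20028*(1/24787) = 20028/24787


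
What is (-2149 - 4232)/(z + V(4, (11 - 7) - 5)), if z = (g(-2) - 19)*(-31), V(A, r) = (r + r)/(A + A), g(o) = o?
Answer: -25524/2603 ≈ -9.8056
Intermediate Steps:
V(A, r) = r/A (V(A, r) = (2*r)/((2*A)) = (2*r)*(1/(2*A)) = r/A)
z = 651 (z = (-2 - 19)*(-31) = -21*(-31) = 651)
(-2149 - 4232)/(z + V(4, (11 - 7) - 5)) = (-2149 - 4232)/(651 + ((11 - 7) - 5)/4) = -6381/(651 + (4 - 5)*(¼)) = -6381/(651 - 1*¼) = -6381/(651 - ¼) = -6381/2603/4 = -6381*4/2603 = -25524/2603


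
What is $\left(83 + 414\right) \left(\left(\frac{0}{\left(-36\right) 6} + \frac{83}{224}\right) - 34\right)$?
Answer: $- \frac{534843}{32} \approx -16714.0$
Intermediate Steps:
$\left(83 + 414\right) \left(\left(\frac{0}{\left(-36\right) 6} + \frac{83}{224}\right) - 34\right) = 497 \left(\left(\frac{0}{-216} + 83 \cdot \frac{1}{224}\right) - 34\right) = 497 \left(\left(0 \left(- \frac{1}{216}\right) + \frac{83}{224}\right) - 34\right) = 497 \left(\left(0 + \frac{83}{224}\right) - 34\right) = 497 \left(\frac{83}{224} - 34\right) = 497 \left(- \frac{7533}{224}\right) = - \frac{534843}{32}$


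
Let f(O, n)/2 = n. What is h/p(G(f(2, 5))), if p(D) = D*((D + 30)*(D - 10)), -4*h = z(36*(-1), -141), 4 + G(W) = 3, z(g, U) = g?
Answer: 9/319 ≈ 0.028213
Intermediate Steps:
f(O, n) = 2*n
G(W) = -1 (G(W) = -4 + 3 = -1)
h = 9 (h = -9*(-1) = -¼*(-36) = 9)
p(D) = D*(-10 + D)*(30 + D) (p(D) = D*((30 + D)*(-10 + D)) = D*((-10 + D)*(30 + D)) = D*(-10 + D)*(30 + D))
h/p(G(f(2, 5))) = 9/((-(-300 + (-1)² + 20*(-1)))) = 9/((-(-300 + 1 - 20))) = 9/((-1*(-319))) = 9/319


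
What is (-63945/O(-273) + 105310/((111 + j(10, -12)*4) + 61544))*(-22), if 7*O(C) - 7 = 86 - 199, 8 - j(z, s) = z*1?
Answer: -303658132415/3267291 ≈ -92939.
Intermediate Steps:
j(z, s) = 8 - z
O(C) = -106/7 (O(C) = 1 + (86 - 199)/7 = 1 + (1/7)*(-113) = 1 - 113/7 = -106/7)
(-63945/O(-273) + 105310/((111 + j(10, -12)*4) + 61544))*(-22) = (-63945/(-106/7) + 105310/((111 + (8 - 1*10)*4) + 61544))*(-22) = (-63945*(-7/106) + 105310/((111 + (8 - 10)*4) + 61544))*(-22) = (447615/106 + 105310/((111 - 2*4) + 61544))*(-22) = (447615/106 + 105310/((111 - 8) + 61544))*(-22) = (447615/106 + 105310/(103 + 61544))*(-22) = (447615/106 + 105310/61647)*(-22) = (27605284765/6534582)*(-22) = -303658132415/3267291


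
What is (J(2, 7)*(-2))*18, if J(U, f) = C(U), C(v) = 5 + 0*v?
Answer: -180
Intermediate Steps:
C(v) = 5 (C(v) = 5 + 0 = 5)
J(U, f) = 5
(J(2, 7)*(-2))*18 = (5*(-2))*18 = -10*18 = -180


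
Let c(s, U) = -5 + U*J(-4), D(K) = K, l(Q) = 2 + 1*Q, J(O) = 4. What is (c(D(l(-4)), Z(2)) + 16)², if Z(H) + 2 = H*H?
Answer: 361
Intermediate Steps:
l(Q) = 2 + Q
Z(H) = -2 + H² (Z(H) = -2 + H*H = -2 + H²)
c(s, U) = -5 + 4*U (c(s, U) = -5 + U*4 = -5 + 4*U)
(c(D(l(-4)), Z(2)) + 16)² = ((-5 + 4*(-2 + 2²)) + 16)² = ((-5 + 4*(-2 + 4)) + 16)² = ((-5 + 4*2) + 16)² = ((-5 + 8) + 16)² = (3 + 16)² = 19² = 361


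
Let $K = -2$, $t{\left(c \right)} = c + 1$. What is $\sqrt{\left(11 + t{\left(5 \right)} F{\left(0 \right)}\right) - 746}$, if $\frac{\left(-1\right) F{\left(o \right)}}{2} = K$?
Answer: $3 i \sqrt{79} \approx 26.665 i$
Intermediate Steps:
$t{\left(c \right)} = 1 + c$
$F{\left(o \right)} = 4$ ($F{\left(o \right)} = \left(-2\right) \left(-2\right) = 4$)
$\sqrt{\left(11 + t{\left(5 \right)} F{\left(0 \right)}\right) - 746} = \sqrt{\left(11 + \left(1 + 5\right) 4\right) - 746} = \sqrt{\left(11 + 6 \cdot 4\right) - 746} = \sqrt{\left(11 + 24\right) - 746} = \sqrt{35 - 746} = \sqrt{-711} = 3 i \sqrt{79}$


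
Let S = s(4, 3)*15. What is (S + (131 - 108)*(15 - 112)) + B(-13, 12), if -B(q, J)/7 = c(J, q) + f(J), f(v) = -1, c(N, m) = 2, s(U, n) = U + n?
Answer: -2133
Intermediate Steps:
B(q, J) = -7 (B(q, J) = -7*(2 - 1) = -7*1 = -7)
S = 105 (S = (4 + 3)*15 = 7*15 = 105)
(S + (131 - 108)*(15 - 112)) + B(-13, 12) = (105 + (131 - 108)*(15 - 112)) - 7 = (105 + 23*(-97)) - 7 = (105 - 2231) - 7 = -2126 - 7 = -2133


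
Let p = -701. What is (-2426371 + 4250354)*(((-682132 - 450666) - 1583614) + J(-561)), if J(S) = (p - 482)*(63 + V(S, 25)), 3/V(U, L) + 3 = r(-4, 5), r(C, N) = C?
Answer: -5089704178622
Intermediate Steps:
V(U, L) = -3/7 (V(U, L) = 3/(-3 - 4) = 3/(-7) = 3*(-⅐) = -3/7)
J(S) = -74022 (J(S) = (-701 - 482)*(63 - 3/7) = -1183*438/7 = -74022)
(-2426371 + 4250354)*(((-682132 - 450666) - 1583614) + J(-561)) = (-2426371 + 4250354)*(((-682132 - 450666) - 1583614) - 74022) = 1823983*((-1132798 - 1583614) - 74022) = 1823983*(-2716412 - 74022) = 1823983*(-2790434) = -5089704178622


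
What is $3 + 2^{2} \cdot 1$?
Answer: $7$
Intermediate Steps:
$3 + 2^{2} \cdot 1 = 3 + 4 \cdot 1 = 3 + 4 = 7$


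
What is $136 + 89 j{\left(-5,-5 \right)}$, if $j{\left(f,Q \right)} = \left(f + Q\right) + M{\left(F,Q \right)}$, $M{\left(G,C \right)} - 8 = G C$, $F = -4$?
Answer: $1738$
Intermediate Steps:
$M{\left(G,C \right)} = 8 + C G$ ($M{\left(G,C \right)} = 8 + G C = 8 + C G$)
$j{\left(f,Q \right)} = 8 + f - 3 Q$ ($j{\left(f,Q \right)} = \left(f + Q\right) + \left(8 + Q \left(-4\right)\right) = \left(Q + f\right) - \left(-8 + 4 Q\right) = 8 + f - 3 Q$)
$136 + 89 j{\left(-5,-5 \right)} = 136 + 89 \left(8 - 5 - -15\right) = 136 + 89 \left(8 - 5 + 15\right) = 136 + 89 \cdot 18 = 136 + 1602 = 1738$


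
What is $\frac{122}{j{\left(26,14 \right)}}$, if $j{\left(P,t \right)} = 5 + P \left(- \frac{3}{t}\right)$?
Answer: $- \frac{427}{2} \approx -213.5$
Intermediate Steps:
$j{\left(P,t \right)} = 5 - \frac{3 P}{t}$
$\frac{122}{j{\left(26,14 \right)}} = \frac{122}{5 - \frac{78}{14}} = \frac{122}{5 - 78 \cdot \frac{1}{14}} = \frac{122}{5 - \frac{39}{7}} = \frac{122}{- \frac{4}{7}} = 122 \left(- \frac{7}{4}\right) = - \frac{427}{2}$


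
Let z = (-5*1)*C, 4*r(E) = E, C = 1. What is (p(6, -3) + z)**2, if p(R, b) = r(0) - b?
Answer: 4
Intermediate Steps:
r(E) = E/4
z = -5 (z = -5*1*1 = -5*1 = -5)
p(R, b) = -b (p(R, b) = (1/4)*0 - b = 0 - b = -b)
(p(6, -3) + z)**2 = (-1*(-3) - 5)**2 = (3 - 5)**2 = (-2)**2 = 4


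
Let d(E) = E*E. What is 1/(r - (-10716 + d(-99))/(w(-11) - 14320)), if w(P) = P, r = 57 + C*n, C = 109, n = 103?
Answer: 4777/53903363 ≈ 8.8622e-5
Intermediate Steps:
r = 11284 (r = 57 + 109*103 = 57 + 11227 = 11284)
d(E) = E²
1/(r - (-10716 + d(-99))/(w(-11) - 14320)) = 1/(11284 - (-10716 + (-99)²)/(-11 - 14320)) = 1/(11284 - (-10716 + 9801)/(-14331)) = 1/(11284 - (-915)*(-1)/14331) = 1/(11284 - 1*305/4777) = 1/(11284 - 305/4777) = 1/(53903363/4777) = 4777/53903363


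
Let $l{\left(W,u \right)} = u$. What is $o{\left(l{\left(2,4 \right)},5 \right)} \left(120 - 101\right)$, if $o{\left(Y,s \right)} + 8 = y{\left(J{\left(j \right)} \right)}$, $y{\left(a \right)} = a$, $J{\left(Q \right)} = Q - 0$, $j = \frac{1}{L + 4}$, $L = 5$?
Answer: $- \frac{1349}{9} \approx -149.89$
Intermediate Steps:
$j = \frac{1}{9}$ ($j = \frac{1}{5 + 4} = \frac{1}{9} \approx 0.11111$)
$J{\left(Q \right)} = Q$ ($J{\left(Q \right)} = Q + 0 = Q$)
$o{\left(Y,s \right)} = - \frac{71}{9}$ ($o{\left(Y,s \right)} = -8 + \frac{1}{9} = - \frac{71}{9}$)
$o{\left(l{\left(2,4 \right)},5 \right)} \left(120 - 101\right) = - \frac{71 \left(120 - 101\right)}{9} = \left(- \frac{71}{9}\right) 19 = - \frac{1349}{9}$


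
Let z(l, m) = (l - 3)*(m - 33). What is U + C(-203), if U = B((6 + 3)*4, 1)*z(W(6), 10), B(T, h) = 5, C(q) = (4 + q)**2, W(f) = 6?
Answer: 39256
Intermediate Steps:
z(l, m) = (-33 + m)*(-3 + l) (z(l, m) = (-3 + l)*(-33 + m) = (-33 + m)*(-3 + l))
U = -345 (U = 5*(99 - 33*6 - 3*10 + 6*10) = 5*(99 - 198 - 30 + 60) = 5*(-69) = -345)
U + C(-203) = -345 + (4 - 203)**2 = -345 + (-199)**2 = -345 + 39601 = 39256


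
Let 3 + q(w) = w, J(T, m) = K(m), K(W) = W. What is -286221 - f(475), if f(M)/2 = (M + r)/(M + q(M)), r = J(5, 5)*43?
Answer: -271052667/947 ≈ -2.8622e+5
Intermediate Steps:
J(T, m) = m
q(w) = -3 + w
r = 215 (r = 5*43 = 215)
f(M) = 2*(215 + M)/(-3 + 2*M) (f(M) = 2*((M + 215)/(M + (-3 + M))) = 2*((215 + M)/(-3 + 2*M)) = 2*(215 + M)/(-3 + 2*M))
-286221 - f(475) = -286221 - 2*(215 + 475)/(-3 + 2*475) = -286221 - 2*690/(-3 + 950) = -286221 - 2*690/947 = -286221 - 1*1380/947 = -286221 - 1380/947 = -271052667/947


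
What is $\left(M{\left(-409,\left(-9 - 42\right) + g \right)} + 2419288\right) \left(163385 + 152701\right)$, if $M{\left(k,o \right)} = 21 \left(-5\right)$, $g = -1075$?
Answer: $764669877738$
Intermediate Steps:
$M{\left(k,o \right)} = -105$
$\left(M{\left(-409,\left(-9 - 42\right) + g \right)} + 2419288\right) \left(163385 + 152701\right) = \left(-105 + 2419288\right) \left(163385 + 152701\right) = 2419183 \cdot 316086 = 764669877738$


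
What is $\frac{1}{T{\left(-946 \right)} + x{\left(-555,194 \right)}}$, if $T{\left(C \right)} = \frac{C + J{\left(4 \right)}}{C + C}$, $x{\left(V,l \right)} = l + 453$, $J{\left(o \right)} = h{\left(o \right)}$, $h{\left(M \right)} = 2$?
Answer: $\frac{473}{306267} \approx 0.0015444$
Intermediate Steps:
$J{\left(o \right)} = 2$
$x{\left(V,l \right)} = 453 + l$
$T{\left(C \right)} = \frac{2 + C}{2 C}$ ($T{\left(C \right)} = \frac{C + 2}{C + C} = \frac{2 + C}{2 C}$)
$\frac{1}{T{\left(-946 \right)} + x{\left(-555,194 \right)}} = \frac{1}{\frac{2 - 946}{2 \left(-946\right)} + \left(453 + 194\right)} = \frac{1}{\frac{1}{2} \left(- \frac{1}{946}\right) \left(-944\right) + 647} = \frac{1}{\frac{236}{473} + 647} = \frac{1}{\frac{306267}{473}} = \frac{473}{306267}$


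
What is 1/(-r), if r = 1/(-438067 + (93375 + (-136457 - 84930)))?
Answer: 566079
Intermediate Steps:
r = -1/566079 (r = 1/(-438067 + (93375 - 221387)) = 1/(-438067 - 128012) = 1/(-566079) = -1/566079 ≈ -1.7665e-6)
1/(-r) = 1/(-1*(-1/566079)) = 1/(1/566079) = 566079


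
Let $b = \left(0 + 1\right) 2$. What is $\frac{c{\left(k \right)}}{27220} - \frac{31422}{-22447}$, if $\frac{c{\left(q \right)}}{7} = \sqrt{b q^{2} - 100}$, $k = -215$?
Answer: $\frac{31422}{22447} + \frac{7 \sqrt{3694}}{5444} \approx 1.478$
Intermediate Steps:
$b = 2$ ($b = 1 \cdot 2 = 2$)
$c{\left(q \right)} = 7 \sqrt{-100 + 2 q^{2}}$ ($c{\left(q \right)} = 7 \sqrt{2 q^{2} - 100} = 7 \sqrt{-100 + 2 q^{2}}$)
$\frac{c{\left(k \right)}}{27220} - \frac{31422}{-22447} = \frac{7 \sqrt{-100 + 2 \left(-215\right)^{2}}}{27220} - \frac{31422}{-22447} = 7 \sqrt{-100 + 2 \cdot 46225} \cdot \frac{1}{27220} - - \frac{31422}{22447} = 7 \sqrt{-100 + 92450} \cdot \frac{1}{27220} + \frac{31422}{22447} = 7 \sqrt{92350} \cdot \frac{1}{27220} + \frac{31422}{22447} = 7 \cdot 5 \sqrt{3694} \cdot \frac{1}{27220} + \frac{31422}{22447} = 35 \sqrt{3694} \cdot \frac{1}{27220} + \frac{31422}{22447} = \frac{7 \sqrt{3694}}{5444} + \frac{31422}{22447} = \frac{31422}{22447} + \frac{7 \sqrt{3694}}{5444}$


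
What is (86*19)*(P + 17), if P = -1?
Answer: 26144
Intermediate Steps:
(86*19)*(P + 17) = (86*19)*(-1 + 17) = 1634*16 = 26144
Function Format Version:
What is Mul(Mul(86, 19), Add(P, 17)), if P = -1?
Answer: 26144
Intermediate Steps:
Mul(Mul(86, 19), Add(P, 17)) = Mul(Mul(86, 19), Add(-1, 17)) = Mul(1634, 16) = 26144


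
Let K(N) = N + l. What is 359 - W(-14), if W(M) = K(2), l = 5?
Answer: 352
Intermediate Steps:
K(N) = 5 + N (K(N) = N + 5 = 5 + N)
W(M) = 7 (W(M) = 5 + 2 = 7)
359 - W(-14) = 359 - 1*7 = 359 - 7 = 352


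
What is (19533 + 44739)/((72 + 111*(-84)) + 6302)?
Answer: -32136/1475 ≈ -21.787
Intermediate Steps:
(19533 + 44739)/((72 + 111*(-84)) + 6302) = 64272/((72 - 9324) + 6302) = 64272/(-9252 + 6302) = 64272/(-2950) = 64272*(-1/2950) = -32136/1475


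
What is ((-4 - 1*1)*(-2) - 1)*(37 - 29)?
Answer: 72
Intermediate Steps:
((-4 - 1*1)*(-2) - 1)*(37 - 29) = ((-4 - 1)*(-2) - 1)*8 = (-5*(-2) - 1)*8 = (10 - 1)*8 = 9*8 = 72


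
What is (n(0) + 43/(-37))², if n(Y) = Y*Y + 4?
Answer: 11025/1369 ≈ 8.0533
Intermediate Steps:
n(Y) = 4 + Y² (n(Y) = Y² + 4 = 4 + Y²)
(n(0) + 43/(-37))² = ((4 + 0²) + 43/(-37))² = ((4 + 0) + 43*(-1/37))² = (4 - 43/37)² = (105/37)² = 11025/1369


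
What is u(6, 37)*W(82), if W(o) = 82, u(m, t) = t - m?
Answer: 2542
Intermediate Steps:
u(6, 37)*W(82) = (37 - 1*6)*82 = (37 - 6)*82 = 31*82 = 2542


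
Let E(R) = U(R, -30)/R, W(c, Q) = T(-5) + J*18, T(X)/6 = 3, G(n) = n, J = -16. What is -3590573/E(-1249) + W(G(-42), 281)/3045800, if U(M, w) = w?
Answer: -136592728870147/913740 ≈ -1.4949e+8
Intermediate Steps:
T(X) = 18 (T(X) = 6*3 = 18)
W(c, Q) = -270 (W(c, Q) = 18 - 16*18 = 18 - 288 = -270)
E(R) = -30/R
-3590573/E(-1249) + W(G(-42), 281)/3045800 = -3590573/((-30/(-1249))) - 270/3045800 = -3590573/((-30*(-1/1249))) - 270*1/3045800 = -3590573/30/1249 - 27/304580 = -3590573*1249/30 - 27/304580 = -4484625677/30 - 27/304580 = -136592728870147/913740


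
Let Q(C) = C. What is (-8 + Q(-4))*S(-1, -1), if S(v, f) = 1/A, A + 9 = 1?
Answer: 3/2 ≈ 1.5000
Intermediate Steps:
A = -8 (A = -9 + 1 = -8)
S(v, f) = -⅛ (S(v, f) = 1/(-8) = -⅛)
(-8 + Q(-4))*S(-1, -1) = (-8 - 4)*(-⅛) = -12*(-⅛) = 3/2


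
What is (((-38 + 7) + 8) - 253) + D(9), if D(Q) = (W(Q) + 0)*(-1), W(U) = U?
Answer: -285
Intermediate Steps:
D(Q) = -Q (D(Q) = (Q + 0)*(-1) = Q*(-1) = -Q)
(((-38 + 7) + 8) - 253) + D(9) = (((-38 + 7) + 8) - 253) - 1*9 = ((-31 + 8) - 253) - 9 = (-23 - 253) - 9 = -276 - 9 = -285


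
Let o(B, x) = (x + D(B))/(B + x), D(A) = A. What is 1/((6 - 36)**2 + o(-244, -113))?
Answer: 1/901 ≈ 0.0011099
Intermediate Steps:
o(B, x) = 1 (o(B, x) = (x + B)/(B + x) = (B + x)/(B + x) = 1)
1/((6 - 36)**2 + o(-244, -113)) = 1/((6 - 36)**2 + 1) = 1/((-30)**2 + 1) = 1/(900 + 1) = 1/901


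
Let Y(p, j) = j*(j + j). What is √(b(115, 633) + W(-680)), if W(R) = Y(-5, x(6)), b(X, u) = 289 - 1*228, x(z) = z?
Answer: √133 ≈ 11.533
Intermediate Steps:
b(X, u) = 61 (b(X, u) = 289 - 228 = 61)
Y(p, j) = 2*j² (Y(p, j) = j*(2*j) = 2*j²)
W(R) = 72 (W(R) = 2*6² = 2*36 = 72)
√(b(115, 633) + W(-680)) = √(61 + 72) = √133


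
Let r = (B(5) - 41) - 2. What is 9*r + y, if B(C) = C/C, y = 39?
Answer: -339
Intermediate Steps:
B(C) = 1
r = -42 (r = (1 - 41) - 2 = -40 - 2 = -42)
9*r + y = 9*(-42) + 39 = -378 + 39 = -339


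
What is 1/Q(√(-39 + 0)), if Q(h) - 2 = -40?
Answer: -1/38 ≈ -0.026316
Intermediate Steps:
Q(h) = -38 (Q(h) = 2 - 40 = -38)
1/Q(√(-39 + 0)) = 1/(-38) = -1/38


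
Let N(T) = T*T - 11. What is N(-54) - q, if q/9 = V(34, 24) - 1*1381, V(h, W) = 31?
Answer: 15055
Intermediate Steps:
N(T) = -11 + T² (N(T) = T² - 11 = -11 + T²)
q = -12150 (q = 9*(31 - 1*1381) = 9*(31 - 1381) = 9*(-1350) = -12150)
N(-54) - q = (-11 + (-54)²) - 1*(-12150) = (-11 + 2916) + 12150 = 2905 + 12150 = 15055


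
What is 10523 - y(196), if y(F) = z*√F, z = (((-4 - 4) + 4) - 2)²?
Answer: 10019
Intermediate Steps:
z = 36 (z = ((-8 + 4) - 2)² = (-4 - 2)² = (-6)² = 36)
y(F) = 36*√F
10523 - y(196) = 10523 - 36*√196 = 10523 - 36*14 = 10523 - 1*504 = 10523 - 504 = 10019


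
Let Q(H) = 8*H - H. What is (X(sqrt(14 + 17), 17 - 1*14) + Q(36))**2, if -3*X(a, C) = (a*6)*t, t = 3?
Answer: 64620 - 3024*sqrt(31) ≈ 47783.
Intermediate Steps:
X(a, C) = -6*a (X(a, C) = -a*6*3/3 = -6*a*3/3 = -6*a)
Q(H) = 7*H
(X(sqrt(14 + 17), 17 - 1*14) + Q(36))**2 = (-6*sqrt(14 + 17) + 7*36)**2 = (-6*sqrt(31) + 252)**2 = (252 - 6*sqrt(31))**2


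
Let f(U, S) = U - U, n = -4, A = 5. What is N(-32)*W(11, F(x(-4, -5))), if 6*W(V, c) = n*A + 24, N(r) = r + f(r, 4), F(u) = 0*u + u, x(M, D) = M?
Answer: -64/3 ≈ -21.333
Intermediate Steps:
F(u) = u (F(u) = 0 + u = u)
f(U, S) = 0
N(r) = r (N(r) = r + 0 = r)
W(V, c) = ⅔ (W(V, c) = (-4*5 + 24)/6 = (-20 + 24)/6 = (⅙)*4 = ⅔)
N(-32)*W(11, F(x(-4, -5))) = -32*⅔ = -64/3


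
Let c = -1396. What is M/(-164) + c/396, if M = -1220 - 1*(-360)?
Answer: 6976/4059 ≈ 1.7187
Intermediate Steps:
M = -860 (M = -1220 + 360 = -860)
M/(-164) + c/396 = -860/(-164) - 1396/396 = -860*(-1/164) - 1396*1/396 = 215/41 - 349/99 = 6976/4059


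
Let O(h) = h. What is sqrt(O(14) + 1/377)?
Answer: sqrt(1990183)/377 ≈ 3.7420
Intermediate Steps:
sqrt(O(14) + 1/377) = sqrt(14 + 1/377) = sqrt(5279/377) = sqrt(1990183)/377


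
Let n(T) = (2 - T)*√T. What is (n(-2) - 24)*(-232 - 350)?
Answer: 13968 - 2328*I*√2 ≈ 13968.0 - 3292.3*I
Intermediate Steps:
n(T) = √T*(2 - T)
(n(-2) - 24)*(-232 - 350) = (√(-2)*(2 - 1*(-2)) - 24)*(-232 - 350) = ((I*√2)*(2 + 2) - 24)*(-582) = ((I*√2)*4 - 24)*(-582) = (4*I*√2 - 24)*(-582) = (-24 + 4*I*√2)*(-582) = 13968 - 2328*I*√2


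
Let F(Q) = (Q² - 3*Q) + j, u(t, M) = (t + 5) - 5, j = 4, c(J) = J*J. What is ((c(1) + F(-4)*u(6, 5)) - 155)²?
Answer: 1444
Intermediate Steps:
c(J) = J²
u(t, M) = t (u(t, M) = (5 + t) - 5 = t)
F(Q) = 4 + Q² - 3*Q (F(Q) = (Q² - 3*Q) + 4 = 4 + Q² - 3*Q)
((c(1) + F(-4)*u(6, 5)) - 155)² = ((1² + (4 + (-4)² - 3*(-4))*6) - 155)² = ((1 + (4 + 16 + 12)*6) - 155)² = ((1 + 32*6) - 155)² = ((1 + 192) - 155)² = (193 - 155)² = 38² = 1444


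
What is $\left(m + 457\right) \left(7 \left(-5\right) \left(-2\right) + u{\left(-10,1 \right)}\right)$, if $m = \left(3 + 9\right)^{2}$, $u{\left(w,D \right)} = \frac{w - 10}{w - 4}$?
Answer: $\frac{300500}{7} \approx 42929.0$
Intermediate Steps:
$u{\left(w,D \right)} = \frac{-10 + w}{-4 + w}$
$m = 144$ ($m = 12^{2} = 144$)
$\left(m + 457\right) \left(7 \left(-5\right) \left(-2\right) + u{\left(-10,1 \right)}\right) = \left(144 + 457\right) \left(7 \left(-5\right) \left(-2\right) + \frac{-10 - 10}{-4 - 10}\right) = 601 \left(\left(-35\right) \left(-2\right) + \frac{1}{-14} \left(-20\right)\right) = 601 \left(70 - - \frac{10}{7}\right) = 601 \left(70 + \frac{10}{7}\right) = 601 \cdot \frac{500}{7} = \frac{300500}{7}$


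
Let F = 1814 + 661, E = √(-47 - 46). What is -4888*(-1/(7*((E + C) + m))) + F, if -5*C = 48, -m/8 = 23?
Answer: 16250563505/6575443 - 122200*I*√93/6575443 ≈ 2471.4 - 0.17922*I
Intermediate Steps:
m = -184 (m = -8*23 = -184)
C = -48/5 (C = -⅕*48 = -48/5 ≈ -9.6000)
E = I*√93 (E = √(-93) = I*√93 ≈ 9.6436*I)
F = 2475
-4888*(-1/(7*((E + C) + m))) + F = -4888*(-1/(7*((I*√93 - 48/5) - 184))) + 2475 = -4888*(-1/(7*((-48/5 + I*√93) - 184))) + 2475 = -4888*(-1/(7*(-968/5 + I*√93))) + 2475 = -4888/(6776/5 - 7*I*√93) + 2475 = 2475 - 4888/(6776/5 - 7*I*√93)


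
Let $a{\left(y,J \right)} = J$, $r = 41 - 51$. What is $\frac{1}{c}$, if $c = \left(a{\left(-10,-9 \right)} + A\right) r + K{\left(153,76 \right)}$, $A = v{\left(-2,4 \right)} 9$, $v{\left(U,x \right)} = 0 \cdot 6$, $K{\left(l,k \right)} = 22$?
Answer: $\frac{1}{112} \approx 0.0089286$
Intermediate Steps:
$v{\left(U,x \right)} = 0$
$r = -10$
$A = 0$ ($A = 0 \cdot 9 = 0$)
$c = 112$ ($c = \left(-9 + 0\right) \left(-10\right) + 22 = \left(-9\right) \left(-10\right) + 22 = 90 + 22 = 112$)
$\frac{1}{c} = \frac{1}{112}$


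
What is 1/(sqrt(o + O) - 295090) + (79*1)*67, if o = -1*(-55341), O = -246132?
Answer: 460905435734973/87078298891 - 3*I*sqrt(21199)/87078298891 ≈ 5293.0 - 5.0161e-9*I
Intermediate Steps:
o = 55341
1/(sqrt(o + O) - 295090) + (79*1)*67 = 1/(sqrt(55341 - 246132) - 295090) + (79*1)*67 = 1/(sqrt(-190791) - 295090) + 79*67 = 1/(3*I*sqrt(21199) - 295090) + 5293 = 1/(-295090 + 3*I*sqrt(21199)) + 5293 = 5293 + 1/(-295090 + 3*I*sqrt(21199))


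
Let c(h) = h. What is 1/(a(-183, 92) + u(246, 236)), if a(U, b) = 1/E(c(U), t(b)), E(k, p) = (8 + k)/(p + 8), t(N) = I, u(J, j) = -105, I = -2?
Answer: -175/18381 ≈ -0.0095207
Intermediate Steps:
t(N) = -2
E(k, p) = (8 + k)/(8 + p)
a(U, b) = 1/(4/3 + U/6) (a(U, b) = 1/((8 + U)/(8 - 2)) = 1/((8 + U)/6) = 1/(4/3 + U/6))
1/(a(-183, 92) + u(246, 236)) = 1/(6/(8 - 183) - 105) = 1/(6/(-175) - 105) = 1/(6*(-1/175) - 105) = 1/(-6/175 - 105) = 1/(-18381/175) = -175/18381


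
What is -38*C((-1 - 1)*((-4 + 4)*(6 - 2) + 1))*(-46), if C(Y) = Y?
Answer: -3496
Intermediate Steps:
-38*C((-1 - 1)*((-4 + 4)*(6 - 2) + 1))*(-46) = -38*(-1 - 1)*((-4 + 4)*(6 - 2) + 1)*(-46) = -(-76)*(0*4 + 1)*(-46) = -(-76)*(0 + 1)*(-46) = -(-76)*(-46) = -38*(-2)*(-46) = 76*(-46) = -3496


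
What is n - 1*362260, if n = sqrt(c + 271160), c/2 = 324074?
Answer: -362260 + 2*sqrt(229827) ≈ -3.6130e+5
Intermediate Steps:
c = 648148 (c = 2*324074 = 648148)
n = 2*sqrt(229827) (n = sqrt(648148 + 271160) = sqrt(919308) = 2*sqrt(229827) ≈ 958.81)
n - 1*362260 = 2*sqrt(229827) - 1*362260 = 2*sqrt(229827) - 362260 = -362260 + 2*sqrt(229827)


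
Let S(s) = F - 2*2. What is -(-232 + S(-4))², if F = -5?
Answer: -58081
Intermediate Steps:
S(s) = -9 (S(s) = -5 - 2*2 = -5 - 4 = -9)
-(-232 + S(-4))² = -(-232 - 9)² = -1*(-241)² = -1*58081 = -58081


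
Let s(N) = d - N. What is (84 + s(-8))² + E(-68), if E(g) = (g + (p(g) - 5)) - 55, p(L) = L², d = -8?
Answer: 11552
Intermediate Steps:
s(N) = -8 - N
E(g) = -60 + g + g² (E(g) = (g + (g² - 5)) - 55 = (g + (-5 + g²)) - 55 = (-5 + g + g²) - 55 = -60 + g + g²)
(84 + s(-8))² + E(-68) = (84 + (-8 - 1*(-8)))² + (-60 - 68 + (-68)²) = (84 + (-8 + 8))² + (-60 - 68 + 4624) = (84 + 0)² + 4496 = 84² + 4496 = 7056 + 4496 = 11552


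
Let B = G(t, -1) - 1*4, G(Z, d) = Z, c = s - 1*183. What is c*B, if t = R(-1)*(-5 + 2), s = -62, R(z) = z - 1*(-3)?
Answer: 2450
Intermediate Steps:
R(z) = 3 + z (R(z) = z + 3 = 3 + z)
c = -245 (c = -62 - 1*183 = -62 - 183 = -245)
t = -6 (t = (3 - 1)*(-5 + 2) = 2*(-3) = -6)
B = -10 (B = -6 - 1*4 = -6 - 4 = -10)
c*B = -245*(-10) = 2450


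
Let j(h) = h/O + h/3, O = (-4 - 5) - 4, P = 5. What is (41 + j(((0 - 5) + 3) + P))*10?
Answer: 5430/13 ≈ 417.69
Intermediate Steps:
O = -13 (O = -9 - 4 = -13)
j(h) = 10*h/39 (j(h) = h/(-13) + h/3 = h*(-1/13) + h*(⅓) = -h/13 + h/3 = 10*h/39)
(41 + j(((0 - 5) + 3) + P))*10 = (41 + 10*(((0 - 5) + 3) + 5)/39)*10 = (41 + 10*((-5 + 3) + 5)/39)*10 = (41 + 10*(-2 + 5)/39)*10 = (41 + (10/39)*3)*10 = (41 + 10/13)*10 = (543/13)*10 = 5430/13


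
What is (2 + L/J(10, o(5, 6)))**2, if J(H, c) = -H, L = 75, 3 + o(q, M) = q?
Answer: 121/4 ≈ 30.250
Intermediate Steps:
o(q, M) = -3 + q
(2 + L/J(10, o(5, 6)))**2 = (2 + 75/((-1*10)))**2 = (2 + 75/(-10))**2 = (2 + 75*(-1/10))**2 = (2 - 15/2)**2 = (-11/2)**2 = 121/4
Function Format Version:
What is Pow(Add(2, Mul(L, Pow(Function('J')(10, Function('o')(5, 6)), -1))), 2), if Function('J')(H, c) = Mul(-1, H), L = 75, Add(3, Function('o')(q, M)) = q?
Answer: Rational(121, 4) ≈ 30.250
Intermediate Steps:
Function('o')(q, M) = Add(-3, q)
Pow(Add(2, Mul(L, Pow(Function('J')(10, Function('o')(5, 6)), -1))), 2) = Pow(Add(2, Mul(75, Pow(Mul(-1, 10), -1))), 2) = Pow(Add(2, Mul(75, Pow(-10, -1))), 2) = Pow(Add(2, Mul(75, Rational(-1, 10))), 2) = Pow(Add(2, Rational(-15, 2)), 2) = Pow(Rational(-11, 2), 2) = Rational(121, 4)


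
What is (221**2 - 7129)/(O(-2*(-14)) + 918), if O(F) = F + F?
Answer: 20856/487 ≈ 42.825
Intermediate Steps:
O(F) = 2*F
(221**2 - 7129)/(O(-2*(-14)) + 918) = (221**2 - 7129)/(2*(-2*(-14)) + 918) = (48841 - 7129)/(2*28 + 918) = 41712/(56 + 918) = 41712/974 = 41712*(1/974) = 20856/487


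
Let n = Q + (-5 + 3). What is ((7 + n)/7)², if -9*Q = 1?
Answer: 1936/3969 ≈ 0.48778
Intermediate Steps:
Q = -⅑ (Q = -⅑*1 = -⅑ ≈ -0.11111)
n = -19/9 (n = -⅑ + (-5 + 3) = -⅑ - 2 = -19/9 ≈ -2.1111)
((7 + n)/7)² = ((7 - 19/9)/7)² = ((44/9)*(⅐))² = (44/63)² = 1936/3969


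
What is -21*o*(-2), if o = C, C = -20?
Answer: -840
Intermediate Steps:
o = -20
-21*o*(-2) = -21*(-20)*(-2) = 420*(-2) = -840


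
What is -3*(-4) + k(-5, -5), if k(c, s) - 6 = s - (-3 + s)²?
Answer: -51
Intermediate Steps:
k(c, s) = 6 + s - (-3 + s)² (k(c, s) = 6 + (s - (-3 + s)²) = 6 + s - (-3 + s)²)
-3*(-4) + k(-5, -5) = -3*(-4) + (6 - 5 - (-3 - 5)²) = 12 + (6 - 5 - 1*(-8)²) = 12 + (6 - 5 - 1*64) = 12 + (6 - 5 - 64) = 12 - 63 = -51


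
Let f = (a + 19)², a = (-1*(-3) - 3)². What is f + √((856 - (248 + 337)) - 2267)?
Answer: 361 + 2*I*√499 ≈ 361.0 + 44.677*I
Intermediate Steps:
a = 0 (a = (3 - 3)² = 0² = 0)
f = 361 (f = (0 + 19)² = 19² = 361)
f + √((856 - (248 + 337)) - 2267) = 361 + √((856 - (248 + 337)) - 2267) = 361 + √((856 - 1*585) - 2267) = 361 + √((856 - 585) - 2267) = 361 + √(271 - 2267) = 361 + √(-1996) = 361 + 2*I*√499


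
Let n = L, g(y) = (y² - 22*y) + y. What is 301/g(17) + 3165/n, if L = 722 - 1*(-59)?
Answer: -19861/53108 ≈ -0.37397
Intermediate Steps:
g(y) = y² - 21*y
L = 781 (L = 722 + 59 = 781)
n = 781
301/g(17) + 3165/n = 301/((17*(-21 + 17))) + 3165/781 = 301/((17*(-4))) + 3165*(1/781) = 301/(-68) + 3165/781 = 301*(-1/68) + 3165/781 = -301/68 + 3165/781 = -19861/53108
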